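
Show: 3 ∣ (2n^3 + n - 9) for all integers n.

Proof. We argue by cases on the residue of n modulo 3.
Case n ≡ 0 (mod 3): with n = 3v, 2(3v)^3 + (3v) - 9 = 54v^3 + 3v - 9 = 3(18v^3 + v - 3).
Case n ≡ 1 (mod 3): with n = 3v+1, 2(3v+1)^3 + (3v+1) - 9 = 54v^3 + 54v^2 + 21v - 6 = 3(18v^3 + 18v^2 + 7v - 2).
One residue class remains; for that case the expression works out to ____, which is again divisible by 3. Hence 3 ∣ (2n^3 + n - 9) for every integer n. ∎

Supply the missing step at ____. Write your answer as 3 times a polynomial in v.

Only n ≡ 2 (mod 3) is unaccounted for. Put n = 3v+2:
2(3v+2)^3 + (3v+2) - 9 expands to 54v^3 + 108v^2 + 75v + 9,
and factoring out 3 leaves 3(18v^3 + 36v^2 + 25v + 3).

3(18v^3 + 36v^2 + 25v + 3)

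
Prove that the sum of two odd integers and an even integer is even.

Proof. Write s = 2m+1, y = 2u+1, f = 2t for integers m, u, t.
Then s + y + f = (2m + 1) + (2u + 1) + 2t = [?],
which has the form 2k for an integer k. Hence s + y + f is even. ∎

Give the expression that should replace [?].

2(m + t + u + 1)

Expanding: (2m + 1) + (2u + 1) + 2t = 2m + 2t + 2u + 2.
Every term is even; pulling out the factor of 2 gives 2(m + t + u + 1).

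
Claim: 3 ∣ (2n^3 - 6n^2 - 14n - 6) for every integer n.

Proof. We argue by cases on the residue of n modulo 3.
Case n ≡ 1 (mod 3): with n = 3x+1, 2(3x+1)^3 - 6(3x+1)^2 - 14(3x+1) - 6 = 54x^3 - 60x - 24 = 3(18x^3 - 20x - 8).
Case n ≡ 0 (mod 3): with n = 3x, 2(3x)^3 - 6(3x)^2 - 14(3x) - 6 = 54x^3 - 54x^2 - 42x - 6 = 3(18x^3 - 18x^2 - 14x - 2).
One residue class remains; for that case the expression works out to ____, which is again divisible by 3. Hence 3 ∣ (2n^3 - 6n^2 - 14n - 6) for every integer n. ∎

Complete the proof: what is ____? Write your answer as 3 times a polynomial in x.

The residues treated are {1, 0}, so the missing case is n ≡ 2 (mod 3); write n = 3x+2.
Then 2(3x+2)^3 - 6(3x+2)^2 - 14(3x+2) - 6 = 54x^3 + 54x^2 - 42x - 42 = 3(18x^3 + 18x^2 - 14x - 14).

3(18x^3 + 18x^2 - 14x - 14)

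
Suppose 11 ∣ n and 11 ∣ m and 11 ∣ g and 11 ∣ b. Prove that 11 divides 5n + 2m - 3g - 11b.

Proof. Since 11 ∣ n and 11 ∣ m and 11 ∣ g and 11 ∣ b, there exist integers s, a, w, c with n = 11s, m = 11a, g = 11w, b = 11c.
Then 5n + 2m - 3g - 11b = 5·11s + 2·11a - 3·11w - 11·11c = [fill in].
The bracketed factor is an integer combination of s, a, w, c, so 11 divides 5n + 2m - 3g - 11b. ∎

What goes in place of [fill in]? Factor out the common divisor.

Each term has a factor of 11: 5·11s + 2·11a - 3·11w - 11·11c = 11·(2a - 11c + 5s - 3w).
Since 2a - 11c + 5s - 3w is an integer, 11 ∣ (5n + 2m - 3g - 11b).

11(2a - 11c + 5s - 3w)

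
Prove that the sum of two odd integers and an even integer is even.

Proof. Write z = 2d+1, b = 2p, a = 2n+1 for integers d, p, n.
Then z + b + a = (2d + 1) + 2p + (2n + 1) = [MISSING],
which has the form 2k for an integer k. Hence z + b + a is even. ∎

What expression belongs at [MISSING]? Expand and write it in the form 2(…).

(2d + 1) + 2p + (2n + 1) = 2d + 2n + 2p + 2
= 2(d + n + p + 1).
Since d + n + p + 1 is an integer, the sum is of the form 2k for an integer k.

2(d + n + p + 1)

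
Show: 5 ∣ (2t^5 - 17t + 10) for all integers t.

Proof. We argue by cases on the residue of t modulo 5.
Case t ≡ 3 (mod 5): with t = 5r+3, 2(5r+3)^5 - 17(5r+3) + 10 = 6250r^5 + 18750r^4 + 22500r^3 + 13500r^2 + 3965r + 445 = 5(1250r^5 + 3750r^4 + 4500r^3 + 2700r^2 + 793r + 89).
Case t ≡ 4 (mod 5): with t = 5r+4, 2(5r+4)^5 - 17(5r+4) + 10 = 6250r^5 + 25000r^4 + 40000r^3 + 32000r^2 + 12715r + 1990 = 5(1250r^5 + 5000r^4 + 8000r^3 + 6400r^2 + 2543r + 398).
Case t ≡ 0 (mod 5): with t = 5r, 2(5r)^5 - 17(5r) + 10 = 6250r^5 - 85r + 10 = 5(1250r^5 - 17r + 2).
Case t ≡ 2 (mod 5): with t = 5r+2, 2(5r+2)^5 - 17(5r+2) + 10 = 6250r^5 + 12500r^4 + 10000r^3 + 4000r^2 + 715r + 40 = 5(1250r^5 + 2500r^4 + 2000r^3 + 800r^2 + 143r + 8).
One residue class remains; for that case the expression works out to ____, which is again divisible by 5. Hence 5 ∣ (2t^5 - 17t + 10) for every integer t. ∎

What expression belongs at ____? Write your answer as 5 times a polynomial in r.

5(1250r^5 + 1250r^4 + 500r^3 + 100r^2 - 7r - 1)

Only t ≡ 1 (mod 5) is unaccounted for. Put t = 5r+1:
2(5r+1)^5 - 17(5r+1) + 10 expands to 6250r^5 + 6250r^4 + 2500r^3 + 500r^2 - 35r - 5,
and factoring out 5 leaves 5(1250r^5 + 1250r^4 + 500r^3 + 100r^2 - 7r - 1).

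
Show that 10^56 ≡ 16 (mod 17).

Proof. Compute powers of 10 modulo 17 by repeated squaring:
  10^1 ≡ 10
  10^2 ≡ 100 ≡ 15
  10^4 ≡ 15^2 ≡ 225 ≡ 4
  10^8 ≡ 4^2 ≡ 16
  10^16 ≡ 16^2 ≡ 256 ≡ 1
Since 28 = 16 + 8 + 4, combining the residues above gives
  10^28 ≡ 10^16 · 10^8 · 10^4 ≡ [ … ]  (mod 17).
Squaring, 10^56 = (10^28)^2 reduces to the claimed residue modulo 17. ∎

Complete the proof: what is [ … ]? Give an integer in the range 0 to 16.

13

10^16 · 10^8 · 10^4 ≡ 1 · 16 · 4 = 64.
64 mod 17 = 13, so 10^28 ≡ 13 (mod 17).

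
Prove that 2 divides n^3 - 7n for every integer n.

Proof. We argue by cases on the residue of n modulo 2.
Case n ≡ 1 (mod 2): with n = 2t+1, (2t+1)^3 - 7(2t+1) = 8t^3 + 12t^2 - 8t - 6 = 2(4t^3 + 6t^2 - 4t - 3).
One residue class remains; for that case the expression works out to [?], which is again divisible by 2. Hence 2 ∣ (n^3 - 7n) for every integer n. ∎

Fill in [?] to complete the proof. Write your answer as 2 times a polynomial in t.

2(4t^3 - 7t)

Only n ≡ 0 (mod 2) is unaccounted for. Put n = 2t:
(2t)^3 - 7(2t) expands to 8t^3 - 14t,
and factoring out 2 leaves 2(4t^3 - 7t).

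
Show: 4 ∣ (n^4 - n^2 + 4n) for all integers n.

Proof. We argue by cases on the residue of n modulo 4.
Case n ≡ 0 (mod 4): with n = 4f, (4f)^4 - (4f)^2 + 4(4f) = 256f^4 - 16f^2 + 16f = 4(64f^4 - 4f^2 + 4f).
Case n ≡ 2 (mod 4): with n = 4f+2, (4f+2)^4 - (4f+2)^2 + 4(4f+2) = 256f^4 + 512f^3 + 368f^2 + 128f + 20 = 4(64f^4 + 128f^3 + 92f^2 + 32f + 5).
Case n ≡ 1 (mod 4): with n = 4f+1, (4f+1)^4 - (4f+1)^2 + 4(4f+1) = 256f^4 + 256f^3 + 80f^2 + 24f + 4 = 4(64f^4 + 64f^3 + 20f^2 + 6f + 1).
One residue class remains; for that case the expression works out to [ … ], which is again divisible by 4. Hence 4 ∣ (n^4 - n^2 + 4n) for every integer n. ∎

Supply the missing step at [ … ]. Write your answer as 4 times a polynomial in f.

4(64f^4 + 192f^3 + 212f^2 + 106f + 21)

The residues treated are {0, 2, 1}, so the missing case is n ≡ 3 (mod 4); write n = 4f+3.
Then (4f+3)^4 - (4f+3)^2 + 4(4f+3) = 256f^4 + 768f^3 + 848f^2 + 424f + 84 = 4(64f^4 + 192f^3 + 212f^2 + 106f + 21).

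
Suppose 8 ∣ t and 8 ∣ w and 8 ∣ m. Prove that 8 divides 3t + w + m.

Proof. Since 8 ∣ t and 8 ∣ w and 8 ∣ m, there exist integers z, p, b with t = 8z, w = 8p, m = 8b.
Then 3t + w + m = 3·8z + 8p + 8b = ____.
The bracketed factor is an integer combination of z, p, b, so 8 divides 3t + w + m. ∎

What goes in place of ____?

Pull the common 8 out of every term: 3·8z + 8p + 8b = 8(b + p + 3z).
b + p + 3z is an integer, which exhibits the divisibility.

8(b + p + 3z)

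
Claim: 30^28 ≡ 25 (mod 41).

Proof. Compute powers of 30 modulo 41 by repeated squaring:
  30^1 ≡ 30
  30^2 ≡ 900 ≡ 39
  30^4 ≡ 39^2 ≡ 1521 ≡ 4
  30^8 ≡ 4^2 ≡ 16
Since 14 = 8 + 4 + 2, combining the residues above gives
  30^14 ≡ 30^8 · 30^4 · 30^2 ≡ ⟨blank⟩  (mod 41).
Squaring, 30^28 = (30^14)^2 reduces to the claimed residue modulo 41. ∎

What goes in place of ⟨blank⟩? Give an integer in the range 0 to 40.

36

30^8 · 30^4 · 30^2 ≡ 16 · 4 · 39 = 2496.
2496 mod 41 = 36, so 30^14 ≡ 36 (mod 41).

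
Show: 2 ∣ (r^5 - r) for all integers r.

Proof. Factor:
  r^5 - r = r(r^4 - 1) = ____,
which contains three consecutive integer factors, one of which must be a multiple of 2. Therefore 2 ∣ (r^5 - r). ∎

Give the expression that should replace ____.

(r - 1)r(r + 1)(r^2 + 1)

r^4 - 1 = (r^2 - 1)(r^2 + 1), and r^2 - 1 = (r-1)(r+1).
So r(r^4 - 1) = (r - 1)r(r + 1)(r^2 + 1).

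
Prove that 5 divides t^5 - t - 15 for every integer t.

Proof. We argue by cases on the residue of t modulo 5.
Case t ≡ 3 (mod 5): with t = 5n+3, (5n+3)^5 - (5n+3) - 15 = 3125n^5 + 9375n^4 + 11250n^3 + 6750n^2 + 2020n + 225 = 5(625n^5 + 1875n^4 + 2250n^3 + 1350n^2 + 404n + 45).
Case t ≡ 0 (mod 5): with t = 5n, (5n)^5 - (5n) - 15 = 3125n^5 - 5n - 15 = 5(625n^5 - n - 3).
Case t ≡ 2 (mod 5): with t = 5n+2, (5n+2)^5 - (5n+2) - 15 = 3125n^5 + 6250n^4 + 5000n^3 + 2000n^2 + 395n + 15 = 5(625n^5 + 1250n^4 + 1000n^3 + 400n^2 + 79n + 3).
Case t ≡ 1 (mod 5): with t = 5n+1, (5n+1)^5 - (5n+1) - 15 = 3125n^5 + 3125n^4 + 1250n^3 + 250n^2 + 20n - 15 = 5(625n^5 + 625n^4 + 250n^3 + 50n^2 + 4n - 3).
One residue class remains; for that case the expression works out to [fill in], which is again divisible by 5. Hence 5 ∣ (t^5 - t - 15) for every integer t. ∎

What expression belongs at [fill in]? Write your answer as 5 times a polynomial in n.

5(625n^5 + 2500n^4 + 4000n^3 + 3200n^2 + 1279n + 201)

The residues treated are {3, 0, 2, 1}, so the missing case is t ≡ 4 (mod 5); write t = 5n+4.
Then (5n+4)^5 - (5n+4) - 15 = 3125n^5 + 12500n^4 + 20000n^3 + 16000n^2 + 6395n + 1005 = 5(625n^5 + 2500n^4 + 4000n^3 + 3200n^2 + 1279n + 201).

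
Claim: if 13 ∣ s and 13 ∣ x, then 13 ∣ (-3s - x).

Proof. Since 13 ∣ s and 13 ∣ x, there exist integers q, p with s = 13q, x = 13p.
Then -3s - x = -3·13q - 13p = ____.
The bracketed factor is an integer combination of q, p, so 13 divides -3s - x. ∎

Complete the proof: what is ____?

13(-p - 3q)

Each term has a factor of 13: -3·13q - 13p = 13·(-p - 3q).
Since -p - 3q is an integer, 13 ∣ (-3s - x).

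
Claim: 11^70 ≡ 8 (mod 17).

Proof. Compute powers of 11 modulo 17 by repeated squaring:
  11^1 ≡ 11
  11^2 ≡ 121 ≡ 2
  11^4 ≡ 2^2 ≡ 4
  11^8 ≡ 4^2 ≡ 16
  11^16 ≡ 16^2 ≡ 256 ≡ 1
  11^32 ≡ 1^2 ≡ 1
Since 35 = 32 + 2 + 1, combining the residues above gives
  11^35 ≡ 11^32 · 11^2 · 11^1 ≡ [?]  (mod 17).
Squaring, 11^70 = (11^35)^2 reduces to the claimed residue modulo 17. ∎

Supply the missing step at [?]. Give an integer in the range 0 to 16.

Multiply the listed residues: 1 · 2 · 11 = 2 → 22.
Reducing modulo 17: 22 = 1·17 + 5, so 11^35 ≡ 5.

5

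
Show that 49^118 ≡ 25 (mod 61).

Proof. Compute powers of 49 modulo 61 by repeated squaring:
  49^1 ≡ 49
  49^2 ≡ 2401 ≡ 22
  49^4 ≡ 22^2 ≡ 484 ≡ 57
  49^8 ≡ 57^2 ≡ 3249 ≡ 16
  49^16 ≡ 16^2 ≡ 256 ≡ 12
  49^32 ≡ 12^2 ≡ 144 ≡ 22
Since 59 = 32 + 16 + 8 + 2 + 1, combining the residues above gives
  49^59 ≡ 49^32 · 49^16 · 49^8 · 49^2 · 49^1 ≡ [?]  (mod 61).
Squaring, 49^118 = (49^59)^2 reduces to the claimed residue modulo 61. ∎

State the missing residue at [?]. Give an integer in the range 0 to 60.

Multiply the listed residues: 22 · 12 · 16 · 22 · 49 = 264 → 4224 → 92928 → 4553472.
Reducing modulo 61: 4553472 = 74647·61 + 5, so 49^59 ≡ 5.

5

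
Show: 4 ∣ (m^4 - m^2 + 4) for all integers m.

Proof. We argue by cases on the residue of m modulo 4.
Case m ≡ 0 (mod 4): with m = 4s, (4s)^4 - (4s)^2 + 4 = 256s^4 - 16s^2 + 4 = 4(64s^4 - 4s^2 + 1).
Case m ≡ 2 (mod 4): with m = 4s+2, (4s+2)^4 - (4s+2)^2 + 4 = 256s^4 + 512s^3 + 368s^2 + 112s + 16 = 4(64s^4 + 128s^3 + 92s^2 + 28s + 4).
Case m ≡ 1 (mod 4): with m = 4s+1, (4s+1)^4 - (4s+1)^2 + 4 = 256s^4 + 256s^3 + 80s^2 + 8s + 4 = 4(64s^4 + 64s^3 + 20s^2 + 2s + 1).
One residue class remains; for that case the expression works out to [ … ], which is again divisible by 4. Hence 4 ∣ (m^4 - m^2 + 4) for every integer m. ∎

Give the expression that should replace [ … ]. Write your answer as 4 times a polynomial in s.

4(64s^4 + 192s^3 + 212s^2 + 102s + 19)

The residues treated are {0, 2, 1}, so the missing case is m ≡ 3 (mod 4); write m = 4s+3.
Then (4s+3)^4 - (4s+3)^2 + 4 = 256s^4 + 768s^3 + 848s^2 + 408s + 76 = 4(64s^4 + 192s^3 + 212s^2 + 102s + 19).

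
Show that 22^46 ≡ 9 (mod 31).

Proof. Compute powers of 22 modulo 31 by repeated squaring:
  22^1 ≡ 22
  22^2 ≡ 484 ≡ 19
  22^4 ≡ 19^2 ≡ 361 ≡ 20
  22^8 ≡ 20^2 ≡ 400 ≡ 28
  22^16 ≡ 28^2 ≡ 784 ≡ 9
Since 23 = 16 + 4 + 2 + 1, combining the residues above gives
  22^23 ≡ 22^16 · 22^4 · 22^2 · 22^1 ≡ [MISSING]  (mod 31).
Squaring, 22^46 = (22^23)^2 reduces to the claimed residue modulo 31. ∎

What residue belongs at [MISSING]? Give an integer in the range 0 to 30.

Multiply the listed residues: 9 · 20 · 19 · 22 = 180 → 3420 → 75240.
Reducing modulo 31: 75240 = 2427·31 + 3, so 22^23 ≡ 3.

3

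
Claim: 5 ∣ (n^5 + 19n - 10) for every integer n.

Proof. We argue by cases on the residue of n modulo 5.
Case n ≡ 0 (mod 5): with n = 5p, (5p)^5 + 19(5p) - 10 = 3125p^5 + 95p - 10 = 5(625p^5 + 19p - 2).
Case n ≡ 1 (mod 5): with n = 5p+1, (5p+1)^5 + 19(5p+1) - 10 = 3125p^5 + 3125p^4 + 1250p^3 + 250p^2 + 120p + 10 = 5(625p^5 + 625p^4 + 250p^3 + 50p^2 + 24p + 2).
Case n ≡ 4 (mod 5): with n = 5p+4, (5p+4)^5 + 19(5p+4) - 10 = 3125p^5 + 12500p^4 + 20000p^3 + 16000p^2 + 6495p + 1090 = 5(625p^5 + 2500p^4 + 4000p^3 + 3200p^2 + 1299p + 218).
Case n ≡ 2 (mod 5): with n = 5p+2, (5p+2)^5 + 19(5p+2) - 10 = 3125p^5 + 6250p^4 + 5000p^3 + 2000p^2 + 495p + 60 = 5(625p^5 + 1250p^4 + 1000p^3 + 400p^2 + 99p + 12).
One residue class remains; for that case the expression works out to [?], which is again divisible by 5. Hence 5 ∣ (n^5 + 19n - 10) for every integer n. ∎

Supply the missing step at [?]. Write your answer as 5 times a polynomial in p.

5(625p^5 + 1875p^4 + 2250p^3 + 1350p^2 + 424p + 58)

Only n ≡ 3 (mod 5) is unaccounted for. Put n = 5p+3:
(5p+3)^5 + 19(5p+3) - 10 expands to 3125p^5 + 9375p^4 + 11250p^3 + 6750p^2 + 2120p + 290,
and factoring out 5 leaves 5(625p^5 + 1875p^4 + 2250p^3 + 1350p^2 + 424p + 58).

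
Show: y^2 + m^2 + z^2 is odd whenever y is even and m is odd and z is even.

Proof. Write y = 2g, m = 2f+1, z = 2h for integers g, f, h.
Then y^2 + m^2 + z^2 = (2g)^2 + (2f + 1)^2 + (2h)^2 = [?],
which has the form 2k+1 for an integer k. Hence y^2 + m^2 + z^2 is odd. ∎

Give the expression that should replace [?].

2(2f^2 + 2f + 2g^2 + 2h^2) + 1

(2g)^2 + (2f + 1)^2 + (2h)^2 = 4f^2 + 4f + 4g^2 + 4h^2 + 1
= 2(2f^2 + 2f + 2g^2 + 2h^2) + 1.
Since 2f^2 + 2f + 2g^2 + 2h^2 is an integer, the sum of squares is of the form 2k+1 for an integer k.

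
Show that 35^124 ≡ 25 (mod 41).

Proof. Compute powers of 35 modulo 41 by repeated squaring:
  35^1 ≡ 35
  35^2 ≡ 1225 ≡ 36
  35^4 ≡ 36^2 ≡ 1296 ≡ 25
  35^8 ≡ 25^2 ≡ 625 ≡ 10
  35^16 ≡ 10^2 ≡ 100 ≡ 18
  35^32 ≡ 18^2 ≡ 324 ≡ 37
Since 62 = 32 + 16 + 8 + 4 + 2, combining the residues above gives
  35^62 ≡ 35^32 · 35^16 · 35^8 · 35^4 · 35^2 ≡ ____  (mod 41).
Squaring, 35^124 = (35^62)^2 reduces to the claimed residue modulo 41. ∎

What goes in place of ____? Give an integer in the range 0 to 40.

35^32 · 35^16 · 35^8 · 35^4 · 35^2 ≡ 37 · 18 · 10 · 25 · 36 = 5994000.
5994000 mod 41 = 5, so 35^62 ≡ 5 (mod 41).

5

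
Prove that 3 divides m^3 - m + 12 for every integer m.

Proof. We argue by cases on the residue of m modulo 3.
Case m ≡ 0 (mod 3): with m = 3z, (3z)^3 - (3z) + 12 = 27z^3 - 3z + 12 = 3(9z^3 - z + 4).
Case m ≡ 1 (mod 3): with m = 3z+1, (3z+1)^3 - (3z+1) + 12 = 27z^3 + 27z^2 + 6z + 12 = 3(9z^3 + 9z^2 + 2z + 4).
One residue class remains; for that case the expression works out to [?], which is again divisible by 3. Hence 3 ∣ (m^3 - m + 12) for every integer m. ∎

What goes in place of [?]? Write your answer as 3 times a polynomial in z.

3(9z^3 + 18z^2 + 11z + 6)

The residues treated are {0, 1}, so the missing case is m ≡ 2 (mod 3); write m = 3z+2.
Then (3z+2)^3 - (3z+2) + 12 = 27z^3 + 54z^2 + 33z + 18 = 3(9z^3 + 18z^2 + 11z + 6).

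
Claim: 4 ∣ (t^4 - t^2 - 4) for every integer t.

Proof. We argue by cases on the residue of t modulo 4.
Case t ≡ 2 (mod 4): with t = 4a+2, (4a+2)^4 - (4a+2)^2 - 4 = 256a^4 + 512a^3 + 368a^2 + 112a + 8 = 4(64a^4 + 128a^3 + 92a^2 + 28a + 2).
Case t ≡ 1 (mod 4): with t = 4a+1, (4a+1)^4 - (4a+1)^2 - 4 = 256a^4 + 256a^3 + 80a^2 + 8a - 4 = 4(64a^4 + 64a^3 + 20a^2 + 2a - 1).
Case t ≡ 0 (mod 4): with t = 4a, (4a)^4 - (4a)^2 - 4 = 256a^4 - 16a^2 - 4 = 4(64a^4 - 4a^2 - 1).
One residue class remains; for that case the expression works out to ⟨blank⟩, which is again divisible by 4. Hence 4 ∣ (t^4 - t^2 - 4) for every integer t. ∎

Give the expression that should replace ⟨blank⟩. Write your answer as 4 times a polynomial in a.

4(64a^4 + 192a^3 + 212a^2 + 102a + 17)

Only t ≡ 3 (mod 4) is unaccounted for. Put t = 4a+3:
(4a+3)^4 - (4a+3)^2 - 4 expands to 256a^4 + 768a^3 + 848a^2 + 408a + 68,
and factoring out 4 leaves 4(64a^4 + 192a^3 + 212a^2 + 102a + 17).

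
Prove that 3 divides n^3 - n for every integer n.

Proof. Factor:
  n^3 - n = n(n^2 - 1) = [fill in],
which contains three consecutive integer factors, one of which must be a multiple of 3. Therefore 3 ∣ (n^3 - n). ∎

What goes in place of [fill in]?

n(n^2 - 1) = n(n - 1)(n + 1) = (n - 1)n(n + 1).
These three factors are consecutive integers, so their product is divisible by 3.

(n - 1)n(n + 1)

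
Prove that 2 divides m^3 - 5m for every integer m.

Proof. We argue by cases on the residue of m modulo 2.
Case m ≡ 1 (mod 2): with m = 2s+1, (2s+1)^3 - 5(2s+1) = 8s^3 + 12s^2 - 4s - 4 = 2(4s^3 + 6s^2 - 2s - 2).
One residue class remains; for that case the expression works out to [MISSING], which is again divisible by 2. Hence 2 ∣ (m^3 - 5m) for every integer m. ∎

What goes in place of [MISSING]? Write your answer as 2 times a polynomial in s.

2(4s^3 - 5s)

The residues treated are {1}, so the missing case is m ≡ 0 (mod 2); write m = 2s.
Then (2s)^3 - 5(2s) = 8s^3 - 10s = 2(4s^3 - 5s).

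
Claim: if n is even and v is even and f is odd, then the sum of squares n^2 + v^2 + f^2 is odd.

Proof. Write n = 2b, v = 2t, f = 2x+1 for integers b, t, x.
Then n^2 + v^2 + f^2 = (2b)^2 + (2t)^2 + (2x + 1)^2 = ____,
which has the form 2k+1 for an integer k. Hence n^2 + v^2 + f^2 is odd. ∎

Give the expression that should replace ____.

2(2b^2 + 2t^2 + 2x^2 + 2x) + 1

(2b)^2 + (2t)^2 + (2x + 1)^2 = 4b^2 + 4t^2 + 4x^2 + 4x + 1
= 2(2b^2 + 2t^2 + 2x^2 + 2x) + 1.
Since 2b^2 + 2t^2 + 2x^2 + 2x is an integer, the sum of squares is of the form 2k+1 for an integer k.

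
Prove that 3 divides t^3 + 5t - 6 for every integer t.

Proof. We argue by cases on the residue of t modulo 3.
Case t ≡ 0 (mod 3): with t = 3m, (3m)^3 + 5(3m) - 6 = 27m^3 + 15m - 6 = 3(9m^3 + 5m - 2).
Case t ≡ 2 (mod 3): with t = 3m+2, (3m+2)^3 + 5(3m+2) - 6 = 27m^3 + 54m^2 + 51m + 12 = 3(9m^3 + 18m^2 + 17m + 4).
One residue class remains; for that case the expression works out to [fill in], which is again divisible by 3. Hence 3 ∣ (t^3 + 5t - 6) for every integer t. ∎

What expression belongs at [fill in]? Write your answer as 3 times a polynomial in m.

Only t ≡ 1 (mod 3) is unaccounted for. Put t = 3m+1:
(3m+1)^3 + 5(3m+1) - 6 expands to 27m^3 + 27m^2 + 24m,
and factoring out 3 leaves 3(9m^3 + 9m^2 + 8m).

3(9m^3 + 9m^2 + 8m)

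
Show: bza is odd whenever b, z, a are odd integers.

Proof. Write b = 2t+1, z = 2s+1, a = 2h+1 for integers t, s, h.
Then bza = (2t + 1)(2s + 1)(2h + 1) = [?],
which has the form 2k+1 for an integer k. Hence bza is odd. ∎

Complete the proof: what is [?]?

2(4hst + 2hs + 2ht + h + 2st + s + t) + 1

(2t + 1)(2s + 1)(2h + 1) = 8hst + 4hs + 4ht + 2h + 4st + 2s + 2t + 1
= 2(4hst + 2hs + 2ht + h + 2st + s + t) + 1.
Since 4hst + 2hs + 2ht + h + 2st + s + t is an integer, the product is of the form 2k+1 for an integer k.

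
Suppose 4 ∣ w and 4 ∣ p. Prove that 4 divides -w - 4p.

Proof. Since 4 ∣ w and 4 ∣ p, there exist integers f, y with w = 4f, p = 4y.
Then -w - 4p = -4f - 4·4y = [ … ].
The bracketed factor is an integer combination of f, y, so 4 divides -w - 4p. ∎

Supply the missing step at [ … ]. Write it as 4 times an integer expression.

Pull the common 4 out of every term: -4f - 4·4y = 4(-f - 4y).
-f - 4y is an integer, which exhibits the divisibility.

4(-f - 4y)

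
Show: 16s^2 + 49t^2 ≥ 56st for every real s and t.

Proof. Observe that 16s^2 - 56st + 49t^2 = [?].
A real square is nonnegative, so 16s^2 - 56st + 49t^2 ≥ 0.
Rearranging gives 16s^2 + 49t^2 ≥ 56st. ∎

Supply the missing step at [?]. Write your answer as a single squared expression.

(4s - 7t)^2

The leading and trailing coefficients are 4^2 and 7^2, and 56 = 2·4·7, so the trinomial is (4s - 7t)^2.
Hence 16s^2 - 56st + 49t^2 ≥ 0.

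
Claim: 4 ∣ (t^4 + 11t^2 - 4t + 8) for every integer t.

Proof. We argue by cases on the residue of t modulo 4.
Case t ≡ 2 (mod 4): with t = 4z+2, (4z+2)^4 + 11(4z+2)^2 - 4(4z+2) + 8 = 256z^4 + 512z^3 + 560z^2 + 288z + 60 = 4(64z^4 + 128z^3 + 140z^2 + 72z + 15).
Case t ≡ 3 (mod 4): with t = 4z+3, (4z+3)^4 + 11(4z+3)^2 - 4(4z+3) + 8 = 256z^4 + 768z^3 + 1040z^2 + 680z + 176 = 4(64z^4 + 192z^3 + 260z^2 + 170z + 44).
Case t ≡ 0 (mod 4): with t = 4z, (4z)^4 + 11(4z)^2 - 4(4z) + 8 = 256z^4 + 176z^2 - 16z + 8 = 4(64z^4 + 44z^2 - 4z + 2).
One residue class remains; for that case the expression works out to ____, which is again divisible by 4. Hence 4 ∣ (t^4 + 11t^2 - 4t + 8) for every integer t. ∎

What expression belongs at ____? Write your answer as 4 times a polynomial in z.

The residues treated are {2, 3, 0}, so the missing case is t ≡ 1 (mod 4); write t = 4z+1.
Then (4z+1)^4 + 11(4z+1)^2 - 4(4z+1) + 8 = 256z^4 + 256z^3 + 272z^2 + 88z + 16 = 4(64z^4 + 64z^3 + 68z^2 + 22z + 4).

4(64z^4 + 64z^3 + 68z^2 + 22z + 4)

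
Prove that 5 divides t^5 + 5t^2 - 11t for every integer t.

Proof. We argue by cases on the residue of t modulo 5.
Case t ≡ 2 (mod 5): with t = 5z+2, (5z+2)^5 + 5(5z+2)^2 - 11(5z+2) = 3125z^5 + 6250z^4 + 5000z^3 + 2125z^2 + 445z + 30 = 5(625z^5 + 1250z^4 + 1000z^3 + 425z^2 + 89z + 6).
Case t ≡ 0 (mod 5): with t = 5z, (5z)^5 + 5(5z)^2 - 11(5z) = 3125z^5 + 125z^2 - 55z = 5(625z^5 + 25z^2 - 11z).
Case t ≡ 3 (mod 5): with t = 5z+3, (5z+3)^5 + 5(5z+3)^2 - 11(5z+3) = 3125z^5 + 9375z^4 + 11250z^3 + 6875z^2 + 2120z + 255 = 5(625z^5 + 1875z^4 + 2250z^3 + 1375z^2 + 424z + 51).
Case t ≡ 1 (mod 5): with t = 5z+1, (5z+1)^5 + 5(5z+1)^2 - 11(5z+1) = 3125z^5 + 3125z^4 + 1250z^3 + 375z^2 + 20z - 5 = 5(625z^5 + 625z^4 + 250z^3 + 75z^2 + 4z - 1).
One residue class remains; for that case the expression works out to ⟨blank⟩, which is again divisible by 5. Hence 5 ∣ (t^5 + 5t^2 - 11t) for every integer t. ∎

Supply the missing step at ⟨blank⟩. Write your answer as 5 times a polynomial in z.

Only t ≡ 4 (mod 5) is unaccounted for. Put t = 5z+4:
(5z+4)^5 + 5(5z+4)^2 - 11(5z+4) expands to 3125z^5 + 12500z^4 + 20000z^3 + 16125z^2 + 6545z + 1060,
and factoring out 5 leaves 5(625z^5 + 2500z^4 + 4000z^3 + 3225z^2 + 1309z + 212).

5(625z^5 + 2500z^4 + 4000z^3 + 3225z^2 + 1309z + 212)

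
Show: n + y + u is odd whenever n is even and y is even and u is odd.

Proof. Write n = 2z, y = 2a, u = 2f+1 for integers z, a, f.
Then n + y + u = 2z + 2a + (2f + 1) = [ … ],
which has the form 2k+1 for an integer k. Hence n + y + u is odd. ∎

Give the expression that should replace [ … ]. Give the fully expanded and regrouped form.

2z + 2a + (2f + 1) = 2a + 2f + 2z + 1
= 2(a + f + z) + 1.
Since a + f + z is an integer, the sum is of the form 2k+1 for an integer k.

2(a + f + z) + 1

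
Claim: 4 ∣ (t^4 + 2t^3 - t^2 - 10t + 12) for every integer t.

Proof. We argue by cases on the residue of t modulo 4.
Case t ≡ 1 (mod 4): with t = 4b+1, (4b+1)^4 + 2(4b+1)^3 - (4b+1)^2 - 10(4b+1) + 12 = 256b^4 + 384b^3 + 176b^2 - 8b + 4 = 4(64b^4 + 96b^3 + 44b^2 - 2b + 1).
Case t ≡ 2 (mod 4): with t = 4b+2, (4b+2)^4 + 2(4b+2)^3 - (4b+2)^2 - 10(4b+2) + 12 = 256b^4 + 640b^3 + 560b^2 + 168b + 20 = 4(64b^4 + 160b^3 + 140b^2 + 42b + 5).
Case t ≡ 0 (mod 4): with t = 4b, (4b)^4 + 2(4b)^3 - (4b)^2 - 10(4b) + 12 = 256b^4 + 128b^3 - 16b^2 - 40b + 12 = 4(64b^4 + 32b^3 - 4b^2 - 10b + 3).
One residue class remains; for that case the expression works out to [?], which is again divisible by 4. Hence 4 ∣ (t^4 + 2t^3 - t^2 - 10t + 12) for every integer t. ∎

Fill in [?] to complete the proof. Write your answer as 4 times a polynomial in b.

The residues treated are {1, 2, 0}, so the missing case is t ≡ 3 (mod 4); write t = 4b+3.
Then (4b+3)^4 + 2(4b+3)^3 - (4b+3)^2 - 10(4b+3) + 12 = 256b^4 + 896b^3 + 1136b^2 + 584b + 108 = 4(64b^4 + 224b^3 + 284b^2 + 146b + 27).

4(64b^4 + 224b^3 + 284b^2 + 146b + 27)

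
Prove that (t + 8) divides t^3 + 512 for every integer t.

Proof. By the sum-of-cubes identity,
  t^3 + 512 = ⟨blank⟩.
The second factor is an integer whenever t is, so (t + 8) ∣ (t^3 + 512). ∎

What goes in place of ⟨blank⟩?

Polynomial division of t^3 + 512 by t + 8 leaves remainder 0 and quotient t^2 - 8t + 64.
Hence t^3 + 512 = (t + 8)(t^2 - 8t + 64).

(t + 8)(t^2 - 8t + 64)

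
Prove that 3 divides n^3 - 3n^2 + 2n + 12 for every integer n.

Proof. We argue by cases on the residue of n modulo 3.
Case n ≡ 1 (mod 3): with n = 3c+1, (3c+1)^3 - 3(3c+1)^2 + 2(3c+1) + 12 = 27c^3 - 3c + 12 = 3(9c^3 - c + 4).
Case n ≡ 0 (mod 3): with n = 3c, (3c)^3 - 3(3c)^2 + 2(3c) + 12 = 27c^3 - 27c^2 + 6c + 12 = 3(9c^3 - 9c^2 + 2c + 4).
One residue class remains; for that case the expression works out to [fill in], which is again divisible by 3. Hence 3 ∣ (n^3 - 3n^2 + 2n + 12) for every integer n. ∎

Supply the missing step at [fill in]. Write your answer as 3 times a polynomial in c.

3(9c^3 + 9c^2 + 2c + 4)

Only n ≡ 2 (mod 3) is unaccounted for. Put n = 3c+2:
(3c+2)^3 - 3(3c+2)^2 + 2(3c+2) + 12 expands to 27c^3 + 27c^2 + 6c + 12,
and factoring out 3 leaves 3(9c^3 + 9c^2 + 2c + 4).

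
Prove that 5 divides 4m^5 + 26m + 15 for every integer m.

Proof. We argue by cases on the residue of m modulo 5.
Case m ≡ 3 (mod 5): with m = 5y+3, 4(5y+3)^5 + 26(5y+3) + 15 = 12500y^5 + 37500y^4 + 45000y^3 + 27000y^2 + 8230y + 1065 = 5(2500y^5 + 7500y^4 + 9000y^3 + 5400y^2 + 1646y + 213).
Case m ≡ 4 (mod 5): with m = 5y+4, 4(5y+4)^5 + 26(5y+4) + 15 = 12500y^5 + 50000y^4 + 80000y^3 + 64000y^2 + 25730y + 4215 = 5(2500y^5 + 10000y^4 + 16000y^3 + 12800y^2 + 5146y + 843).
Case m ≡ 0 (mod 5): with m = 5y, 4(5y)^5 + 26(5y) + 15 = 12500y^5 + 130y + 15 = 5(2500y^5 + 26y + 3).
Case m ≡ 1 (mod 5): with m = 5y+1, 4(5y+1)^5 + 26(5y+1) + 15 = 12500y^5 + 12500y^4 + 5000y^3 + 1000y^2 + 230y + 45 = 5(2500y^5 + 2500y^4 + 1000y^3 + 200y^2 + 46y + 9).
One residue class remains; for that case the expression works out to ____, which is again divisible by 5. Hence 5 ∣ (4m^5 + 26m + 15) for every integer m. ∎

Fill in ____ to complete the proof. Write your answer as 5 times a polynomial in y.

5(2500y^5 + 5000y^4 + 4000y^3 + 1600y^2 + 346y + 39)

Only m ≡ 2 (mod 5) is unaccounted for. Put m = 5y+2:
4(5y+2)^5 + 26(5y+2) + 15 expands to 12500y^5 + 25000y^4 + 20000y^3 + 8000y^2 + 1730y + 195,
and factoring out 5 leaves 5(2500y^5 + 5000y^4 + 4000y^3 + 1600y^2 + 346y + 39).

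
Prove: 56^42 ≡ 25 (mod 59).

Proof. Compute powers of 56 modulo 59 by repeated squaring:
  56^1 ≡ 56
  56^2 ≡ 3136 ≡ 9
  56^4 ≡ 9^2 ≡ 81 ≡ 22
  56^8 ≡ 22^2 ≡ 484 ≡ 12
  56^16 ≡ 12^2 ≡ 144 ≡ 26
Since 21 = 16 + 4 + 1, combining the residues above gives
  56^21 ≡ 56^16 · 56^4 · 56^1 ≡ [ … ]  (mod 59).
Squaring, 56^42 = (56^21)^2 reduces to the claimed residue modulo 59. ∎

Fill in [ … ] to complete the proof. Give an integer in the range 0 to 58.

54

Multiply the listed residues: 26 · 22 · 56 = 572 → 32032.
Reducing modulo 59: 32032 = 542·59 + 54, so 56^21 ≡ 54.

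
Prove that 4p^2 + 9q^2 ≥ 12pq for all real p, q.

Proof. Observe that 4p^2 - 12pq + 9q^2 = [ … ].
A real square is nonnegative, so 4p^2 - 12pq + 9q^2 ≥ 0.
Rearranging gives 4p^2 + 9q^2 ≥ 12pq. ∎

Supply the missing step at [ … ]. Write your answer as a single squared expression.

(2p - 3q)^2

4p^2 - 12pq + 9q^2 is a perfect-square trinomial: the outer terms are (2p)^2 and (3q)^2, and the cross term is -2·2p·3q.
So 4p^2 - 12pq + 9q^2 = (2p - 3q)^2 ≥ 0.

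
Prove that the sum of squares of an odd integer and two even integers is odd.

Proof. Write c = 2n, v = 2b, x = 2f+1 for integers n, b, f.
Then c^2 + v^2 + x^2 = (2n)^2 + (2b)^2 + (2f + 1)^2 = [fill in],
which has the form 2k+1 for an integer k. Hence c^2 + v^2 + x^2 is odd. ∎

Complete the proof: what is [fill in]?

2(2b^2 + 2f^2 + 2f + 2n^2) + 1

(2n)^2 + (2b)^2 + (2f + 1)^2 = 4b^2 + 4f^2 + 4f + 4n^2 + 1
= 2(2b^2 + 2f^2 + 2f + 2n^2) + 1.
Since 2b^2 + 2f^2 + 2f + 2n^2 is an integer, the sum of squares is of the form 2k+1 for an integer k.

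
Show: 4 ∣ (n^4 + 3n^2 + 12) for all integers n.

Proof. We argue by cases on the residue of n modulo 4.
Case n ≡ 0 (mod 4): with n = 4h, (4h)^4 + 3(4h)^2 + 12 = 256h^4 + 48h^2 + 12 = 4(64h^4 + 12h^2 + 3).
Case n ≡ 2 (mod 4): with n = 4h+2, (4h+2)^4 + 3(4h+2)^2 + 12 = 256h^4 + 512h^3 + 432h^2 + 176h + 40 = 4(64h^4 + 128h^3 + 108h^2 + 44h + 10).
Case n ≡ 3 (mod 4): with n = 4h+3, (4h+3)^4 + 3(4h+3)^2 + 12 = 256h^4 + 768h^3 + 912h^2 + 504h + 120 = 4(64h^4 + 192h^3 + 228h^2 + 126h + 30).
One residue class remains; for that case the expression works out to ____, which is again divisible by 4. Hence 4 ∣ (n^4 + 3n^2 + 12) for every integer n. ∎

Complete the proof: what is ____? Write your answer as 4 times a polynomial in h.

The residues treated are {0, 2, 3}, so the missing case is n ≡ 1 (mod 4); write n = 4h+1.
Then (4h+1)^4 + 3(4h+1)^2 + 12 = 256h^4 + 256h^3 + 144h^2 + 40h + 16 = 4(64h^4 + 64h^3 + 36h^2 + 10h + 4).

4(64h^4 + 64h^3 + 36h^2 + 10h + 4)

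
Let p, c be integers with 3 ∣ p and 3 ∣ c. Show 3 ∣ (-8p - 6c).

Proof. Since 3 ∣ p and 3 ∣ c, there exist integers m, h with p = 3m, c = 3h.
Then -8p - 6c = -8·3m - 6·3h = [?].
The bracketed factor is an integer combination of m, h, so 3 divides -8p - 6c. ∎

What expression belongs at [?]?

3(-6h - 8m)

Each term has a factor of 3: -8·3m - 6·3h = 3·(-6h - 8m).
Since -6h - 8m is an integer, 3 ∣ (-8p - 6c).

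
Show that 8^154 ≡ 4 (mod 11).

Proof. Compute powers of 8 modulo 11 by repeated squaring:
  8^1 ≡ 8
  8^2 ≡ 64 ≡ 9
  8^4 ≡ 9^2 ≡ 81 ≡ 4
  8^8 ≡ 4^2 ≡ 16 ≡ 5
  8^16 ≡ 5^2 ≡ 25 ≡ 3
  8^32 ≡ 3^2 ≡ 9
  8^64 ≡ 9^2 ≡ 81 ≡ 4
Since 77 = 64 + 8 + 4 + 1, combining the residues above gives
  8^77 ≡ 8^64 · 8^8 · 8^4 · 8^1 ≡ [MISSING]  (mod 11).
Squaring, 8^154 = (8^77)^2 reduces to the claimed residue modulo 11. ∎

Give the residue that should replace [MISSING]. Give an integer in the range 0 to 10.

Multiply the listed residues: 4 · 5 · 4 · 8 = 20 → 80 → 640.
Reducing modulo 11: 640 = 58·11 + 2, so 8^77 ≡ 2.

2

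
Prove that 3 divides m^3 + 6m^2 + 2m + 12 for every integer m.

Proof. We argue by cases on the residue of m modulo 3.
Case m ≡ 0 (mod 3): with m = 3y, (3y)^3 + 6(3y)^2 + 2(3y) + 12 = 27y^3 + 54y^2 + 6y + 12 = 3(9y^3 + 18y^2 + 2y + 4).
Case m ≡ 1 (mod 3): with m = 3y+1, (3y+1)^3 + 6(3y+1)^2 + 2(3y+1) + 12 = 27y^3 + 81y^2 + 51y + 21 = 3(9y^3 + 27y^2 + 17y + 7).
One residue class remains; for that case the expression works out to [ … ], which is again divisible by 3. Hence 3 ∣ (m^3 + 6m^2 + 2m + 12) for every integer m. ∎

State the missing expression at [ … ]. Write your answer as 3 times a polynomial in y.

3(9y^3 + 36y^2 + 38y + 16)

The residues treated are {0, 1}, so the missing case is m ≡ 2 (mod 3); write m = 3y+2.
Then (3y+2)^3 + 6(3y+2)^2 + 2(3y+2) + 12 = 27y^3 + 108y^2 + 114y + 48 = 3(9y^3 + 36y^2 + 38y + 16).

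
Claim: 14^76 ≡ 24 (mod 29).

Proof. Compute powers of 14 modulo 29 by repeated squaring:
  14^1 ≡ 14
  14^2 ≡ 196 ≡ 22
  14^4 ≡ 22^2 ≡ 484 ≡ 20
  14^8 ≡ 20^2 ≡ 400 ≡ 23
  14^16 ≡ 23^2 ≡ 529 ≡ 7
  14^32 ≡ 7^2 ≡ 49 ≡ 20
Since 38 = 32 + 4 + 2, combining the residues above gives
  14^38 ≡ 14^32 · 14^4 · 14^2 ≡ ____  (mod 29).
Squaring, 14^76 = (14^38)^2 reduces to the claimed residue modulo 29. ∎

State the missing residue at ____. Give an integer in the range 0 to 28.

14^32 · 14^4 · 14^2 ≡ 20 · 20 · 22 = 8800.
8800 mod 29 = 13, so 14^38 ≡ 13 (mod 29).

13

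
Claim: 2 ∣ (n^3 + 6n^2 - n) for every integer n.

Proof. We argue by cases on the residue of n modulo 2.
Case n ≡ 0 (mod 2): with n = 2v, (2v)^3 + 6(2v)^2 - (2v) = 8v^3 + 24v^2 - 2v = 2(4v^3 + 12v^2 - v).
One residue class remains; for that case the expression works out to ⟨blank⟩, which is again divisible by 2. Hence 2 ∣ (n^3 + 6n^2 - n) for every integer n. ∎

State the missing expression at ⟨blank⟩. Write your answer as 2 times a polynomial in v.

The residues treated are {0}, so the missing case is n ≡ 1 (mod 2); write n = 2v+1.
Then (2v+1)^3 + 6(2v+1)^2 - (2v+1) = 8v^3 + 36v^2 + 28v + 6 = 2(4v^3 + 18v^2 + 14v + 3).

2(4v^3 + 18v^2 + 14v + 3)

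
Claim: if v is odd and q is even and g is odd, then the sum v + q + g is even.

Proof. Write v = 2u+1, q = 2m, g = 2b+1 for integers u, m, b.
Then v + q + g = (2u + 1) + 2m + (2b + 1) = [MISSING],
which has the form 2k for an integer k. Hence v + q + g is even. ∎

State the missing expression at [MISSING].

2(b + m + u + 1)

(2u + 1) + 2m + (2b + 1) = 2b + 2m + 2u + 2
= 2(b + m + u + 1).
Since b + m + u + 1 is an integer, the sum is of the form 2k for an integer k.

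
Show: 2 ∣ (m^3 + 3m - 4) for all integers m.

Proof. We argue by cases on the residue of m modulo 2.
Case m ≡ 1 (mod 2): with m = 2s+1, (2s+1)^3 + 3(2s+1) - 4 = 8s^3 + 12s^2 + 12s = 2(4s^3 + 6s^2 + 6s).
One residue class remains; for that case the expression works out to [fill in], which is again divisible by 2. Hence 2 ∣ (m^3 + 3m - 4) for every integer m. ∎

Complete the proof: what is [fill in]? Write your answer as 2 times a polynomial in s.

The residues treated are {1}, so the missing case is m ≡ 0 (mod 2); write m = 2s.
Then (2s)^3 + 3(2s) - 4 = 8s^3 + 6s - 4 = 2(4s^3 + 3s - 2).

2(4s^3 + 3s - 2)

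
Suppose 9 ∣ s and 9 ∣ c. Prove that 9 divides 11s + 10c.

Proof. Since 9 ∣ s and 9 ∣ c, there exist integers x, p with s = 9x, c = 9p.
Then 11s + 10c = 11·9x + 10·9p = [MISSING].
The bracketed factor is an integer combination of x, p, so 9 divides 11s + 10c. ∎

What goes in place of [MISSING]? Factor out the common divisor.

9(10p + 11x)

Pull the common 9 out of every term: 11·9x + 10·9p = 9(10p + 11x).
10p + 11x is an integer, which exhibits the divisibility.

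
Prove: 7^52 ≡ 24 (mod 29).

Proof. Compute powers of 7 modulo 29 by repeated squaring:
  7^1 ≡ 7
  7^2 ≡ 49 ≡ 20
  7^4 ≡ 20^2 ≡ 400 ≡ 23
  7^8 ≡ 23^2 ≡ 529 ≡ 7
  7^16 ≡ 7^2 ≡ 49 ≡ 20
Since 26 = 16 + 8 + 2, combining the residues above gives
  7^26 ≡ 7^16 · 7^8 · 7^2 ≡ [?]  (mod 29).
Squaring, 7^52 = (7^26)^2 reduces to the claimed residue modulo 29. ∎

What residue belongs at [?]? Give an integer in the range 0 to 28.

16

Multiply the listed residues: 20 · 7 · 20 = 140 → 2800.
Reducing modulo 29: 2800 = 96·29 + 16, so 7^26 ≡ 16.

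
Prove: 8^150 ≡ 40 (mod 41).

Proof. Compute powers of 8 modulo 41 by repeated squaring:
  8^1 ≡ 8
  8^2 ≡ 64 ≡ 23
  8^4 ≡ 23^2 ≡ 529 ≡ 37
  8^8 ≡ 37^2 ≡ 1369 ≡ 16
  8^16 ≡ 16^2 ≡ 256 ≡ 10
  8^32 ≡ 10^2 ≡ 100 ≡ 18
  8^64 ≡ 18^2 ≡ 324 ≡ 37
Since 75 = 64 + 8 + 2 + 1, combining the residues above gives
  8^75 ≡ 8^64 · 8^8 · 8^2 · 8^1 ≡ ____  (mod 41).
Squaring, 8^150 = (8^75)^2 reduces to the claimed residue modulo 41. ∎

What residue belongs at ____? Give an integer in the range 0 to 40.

8^64 · 8^8 · 8^2 · 8^1 ≡ 37 · 16 · 23 · 8 = 108928.
108928 mod 41 = 32, so 8^75 ≡ 32 (mod 41).

32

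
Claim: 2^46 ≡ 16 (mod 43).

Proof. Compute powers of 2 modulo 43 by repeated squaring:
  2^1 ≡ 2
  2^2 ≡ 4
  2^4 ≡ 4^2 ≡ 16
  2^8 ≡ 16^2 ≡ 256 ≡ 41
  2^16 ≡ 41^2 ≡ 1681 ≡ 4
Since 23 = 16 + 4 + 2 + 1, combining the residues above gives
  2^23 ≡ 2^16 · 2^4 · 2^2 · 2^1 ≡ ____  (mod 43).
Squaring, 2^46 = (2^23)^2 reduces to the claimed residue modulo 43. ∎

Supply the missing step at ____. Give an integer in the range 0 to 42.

Multiply the listed residues: 4 · 16 · 4 · 2 = 64 → 256 → 512.
Reducing modulo 43: 512 = 11·43 + 39, so 2^23 ≡ 39.

39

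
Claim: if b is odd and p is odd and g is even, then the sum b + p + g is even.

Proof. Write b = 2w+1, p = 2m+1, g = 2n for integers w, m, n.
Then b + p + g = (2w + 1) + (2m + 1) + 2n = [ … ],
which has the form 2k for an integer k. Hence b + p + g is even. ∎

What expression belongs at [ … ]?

2(m + n + w + 1)

Expanding: (2w + 1) + (2m + 1) + 2n = 2m + 2n + 2w + 2.
Every term is even; pulling out the factor of 2 gives 2(m + n + w + 1).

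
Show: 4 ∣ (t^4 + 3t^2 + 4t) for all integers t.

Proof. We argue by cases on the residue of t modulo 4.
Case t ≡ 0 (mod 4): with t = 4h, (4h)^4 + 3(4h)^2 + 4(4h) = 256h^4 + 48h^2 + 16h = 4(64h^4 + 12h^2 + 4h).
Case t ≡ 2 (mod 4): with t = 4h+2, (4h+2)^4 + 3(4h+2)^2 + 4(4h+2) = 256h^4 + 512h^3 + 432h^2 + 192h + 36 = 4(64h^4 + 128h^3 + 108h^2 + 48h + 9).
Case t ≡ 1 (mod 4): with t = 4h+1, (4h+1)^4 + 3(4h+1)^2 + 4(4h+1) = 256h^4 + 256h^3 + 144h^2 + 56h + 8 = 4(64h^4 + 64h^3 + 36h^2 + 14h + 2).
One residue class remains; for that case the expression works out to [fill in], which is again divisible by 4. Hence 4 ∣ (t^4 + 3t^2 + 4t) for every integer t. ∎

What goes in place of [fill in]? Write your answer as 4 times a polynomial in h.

4(64h^4 + 192h^3 + 228h^2 + 130h + 30)

The residues treated are {0, 2, 1}, so the missing case is t ≡ 3 (mod 4); write t = 4h+3.
Then (4h+3)^4 + 3(4h+3)^2 + 4(4h+3) = 256h^4 + 768h^3 + 912h^2 + 520h + 120 = 4(64h^4 + 192h^3 + 228h^2 + 130h + 30).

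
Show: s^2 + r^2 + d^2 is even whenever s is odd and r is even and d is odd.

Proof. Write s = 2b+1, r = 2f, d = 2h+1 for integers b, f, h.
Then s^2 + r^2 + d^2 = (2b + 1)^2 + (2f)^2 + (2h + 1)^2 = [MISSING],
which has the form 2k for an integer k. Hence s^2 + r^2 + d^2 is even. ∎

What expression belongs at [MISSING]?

2(2b^2 + 2b + 2f^2 + 2h^2 + 2h + 1)

(2b + 1)^2 + (2f)^2 + (2h + 1)^2 = 4b^2 + 4b + 4f^2 + 4h^2 + 4h + 2
= 2(2b^2 + 2b + 2f^2 + 2h^2 + 2h + 1).
Since 2b^2 + 2b + 2f^2 + 2h^2 + 2h + 1 is an integer, the sum of squares is of the form 2k for an integer k.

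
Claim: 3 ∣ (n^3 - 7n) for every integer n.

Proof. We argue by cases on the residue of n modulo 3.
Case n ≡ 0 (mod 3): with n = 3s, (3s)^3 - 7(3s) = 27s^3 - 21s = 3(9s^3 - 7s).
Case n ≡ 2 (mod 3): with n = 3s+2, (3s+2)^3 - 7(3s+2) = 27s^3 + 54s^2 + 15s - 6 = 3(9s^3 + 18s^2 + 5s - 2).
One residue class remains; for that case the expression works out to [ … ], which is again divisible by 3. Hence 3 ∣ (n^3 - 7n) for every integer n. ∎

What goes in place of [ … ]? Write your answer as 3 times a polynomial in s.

The residues treated are {0, 2}, so the missing case is n ≡ 1 (mod 3); write n = 3s+1.
Then (3s+1)^3 - 7(3s+1) = 27s^3 + 27s^2 - 12s - 6 = 3(9s^3 + 9s^2 - 4s - 2).

3(9s^3 + 9s^2 - 4s - 2)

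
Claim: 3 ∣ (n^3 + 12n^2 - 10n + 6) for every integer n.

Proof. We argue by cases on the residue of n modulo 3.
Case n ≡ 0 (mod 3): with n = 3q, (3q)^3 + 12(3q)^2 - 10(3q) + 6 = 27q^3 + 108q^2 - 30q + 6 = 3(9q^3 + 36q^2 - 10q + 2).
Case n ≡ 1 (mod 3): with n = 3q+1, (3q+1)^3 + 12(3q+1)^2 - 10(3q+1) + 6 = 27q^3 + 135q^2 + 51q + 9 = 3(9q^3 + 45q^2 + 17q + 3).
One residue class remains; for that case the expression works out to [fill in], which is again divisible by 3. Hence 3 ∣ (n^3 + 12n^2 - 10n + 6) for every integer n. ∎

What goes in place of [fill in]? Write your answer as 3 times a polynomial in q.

Only n ≡ 2 (mod 3) is unaccounted for. Put n = 3q+2:
(3q+2)^3 + 12(3q+2)^2 - 10(3q+2) + 6 expands to 27q^3 + 162q^2 + 150q + 42,
and factoring out 3 leaves 3(9q^3 + 54q^2 + 50q + 14).

3(9q^3 + 54q^2 + 50q + 14)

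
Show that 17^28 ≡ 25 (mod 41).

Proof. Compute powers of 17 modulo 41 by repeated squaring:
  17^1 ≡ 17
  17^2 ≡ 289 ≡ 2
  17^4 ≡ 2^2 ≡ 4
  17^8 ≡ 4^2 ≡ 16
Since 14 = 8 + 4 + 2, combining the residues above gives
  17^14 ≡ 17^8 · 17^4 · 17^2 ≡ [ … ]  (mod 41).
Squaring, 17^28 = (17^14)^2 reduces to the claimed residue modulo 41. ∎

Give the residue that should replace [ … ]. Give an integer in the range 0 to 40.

5

17^8 · 17^4 · 17^2 ≡ 16 · 4 · 2 = 128.
128 mod 41 = 5, so 17^14 ≡ 5 (mod 41).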